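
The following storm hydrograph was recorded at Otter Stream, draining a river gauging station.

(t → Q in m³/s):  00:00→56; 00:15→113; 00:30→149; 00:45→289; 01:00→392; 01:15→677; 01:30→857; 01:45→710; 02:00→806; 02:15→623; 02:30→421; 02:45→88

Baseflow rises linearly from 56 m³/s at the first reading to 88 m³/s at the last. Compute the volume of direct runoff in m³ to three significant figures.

Direct-runoff ordinates (Q − Q_b): 0.00, 54.09, 87.18, 224.27, 324.36, 606.45, 783.55, 633.64, 726.73, 540.82, 335.91, 0.00 m³/s.
ΣQ_DR = 4317 m³/s.
With Δt = 0.25 h = 900 s, V = ΣQ_DR · Δt = 4317 × 900 = 3.89 × 10^6 m³.

V ≈ 3.89 × 10^6 m³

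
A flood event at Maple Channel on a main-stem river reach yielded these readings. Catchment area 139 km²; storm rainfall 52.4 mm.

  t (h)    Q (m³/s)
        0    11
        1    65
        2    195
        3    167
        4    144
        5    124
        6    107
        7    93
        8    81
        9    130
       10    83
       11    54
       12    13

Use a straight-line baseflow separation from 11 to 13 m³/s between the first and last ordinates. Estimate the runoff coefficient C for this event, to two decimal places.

C ≈ 0.55

ΣQ_DR = 1111 m³/s; V = ΣQ_DR·Δt = 4.000 × 10^6 m³.
Runoff depth d = V / A = 28.77 mm.
C = d / P = 28.77 / 52.4 = 0.55.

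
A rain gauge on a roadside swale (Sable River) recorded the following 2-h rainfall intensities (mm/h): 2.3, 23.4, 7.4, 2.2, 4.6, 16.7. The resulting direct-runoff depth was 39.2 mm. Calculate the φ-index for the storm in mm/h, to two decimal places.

φ ≈ 10.25 mm/h

Only the 2 blocks with intensity above φ contribute runoff: 23.4, 16.7 mm/h.
Σ(I−φ)·Δt = d  ⇒  (23.4+16.7 − 2φ)·2 = 39.2
φ = (40.10 − 39.2/2) / 2 = 10.25 mm/h.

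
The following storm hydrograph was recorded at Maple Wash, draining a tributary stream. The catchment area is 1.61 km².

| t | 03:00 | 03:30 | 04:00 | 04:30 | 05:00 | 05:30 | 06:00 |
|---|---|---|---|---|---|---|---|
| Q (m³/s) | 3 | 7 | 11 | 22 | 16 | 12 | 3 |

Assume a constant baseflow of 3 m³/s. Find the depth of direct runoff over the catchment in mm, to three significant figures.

d ≈ 59.3 mm

Direct runoff: 0.0, 4.0, 8.0, 19.0, 13.0, 9.0, 0.0 m³/s; ΣQ_DR = 53.00 m³/s.
V = ΣQ_DR · Δt = 53.00 × 1800 s = 95400 m³.
Over A = 1.61 km², depth = V / A = 59.3 mm.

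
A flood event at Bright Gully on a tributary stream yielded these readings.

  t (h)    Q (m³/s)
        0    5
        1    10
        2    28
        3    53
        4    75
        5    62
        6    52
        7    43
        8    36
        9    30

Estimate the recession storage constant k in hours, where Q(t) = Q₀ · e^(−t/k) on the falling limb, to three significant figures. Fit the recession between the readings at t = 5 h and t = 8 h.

On the falling limb, Q drops from 62 to 36 m³/s between t = 5 h and t = 8 h (Δt = 3 h).
k = −Δt / ln(Q₂/Q₁) = −3 / ln(36/62) = 5.52 h.

k ≈ 5.52 h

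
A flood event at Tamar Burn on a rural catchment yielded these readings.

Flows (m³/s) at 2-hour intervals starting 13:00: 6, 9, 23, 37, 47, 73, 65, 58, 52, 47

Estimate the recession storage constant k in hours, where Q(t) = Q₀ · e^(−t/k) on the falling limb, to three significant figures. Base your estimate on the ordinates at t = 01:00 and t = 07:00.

k ≈ 18.5 h

On the falling limb, Q drops from 65 to 47 m³/s between t = 01:00 and t = 07:00 (Δt = 6 h).
k = −Δt / ln(Q₂/Q₁) = −6 / ln(47/65) = 18.5 h.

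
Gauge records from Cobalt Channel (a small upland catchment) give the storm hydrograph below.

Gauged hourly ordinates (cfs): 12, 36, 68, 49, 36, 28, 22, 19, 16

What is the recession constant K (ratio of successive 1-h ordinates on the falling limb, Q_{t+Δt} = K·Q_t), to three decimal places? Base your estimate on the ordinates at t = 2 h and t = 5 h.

K ≈ 0.744

Using the recession-limb readings at t = 2 h and t = 5 h: Q falls from 68 to 28 cfs over 3 intervals.
K = (Q₂/Q₁)^(1/3) = (28/68)^(1/3) = 0.744.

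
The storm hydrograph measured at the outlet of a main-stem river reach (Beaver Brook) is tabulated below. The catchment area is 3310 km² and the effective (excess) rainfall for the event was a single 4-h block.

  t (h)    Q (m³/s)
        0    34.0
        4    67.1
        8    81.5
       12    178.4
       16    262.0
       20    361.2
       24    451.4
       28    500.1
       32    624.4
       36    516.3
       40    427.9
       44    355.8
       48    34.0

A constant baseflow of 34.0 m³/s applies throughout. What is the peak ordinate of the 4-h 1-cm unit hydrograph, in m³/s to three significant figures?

U_p ≈ 393 m³/s

Direct runoff: 0.0, 33.1, 47.5, 144.4, 228.0, 327.2, 417.4, 466.1, 590.4, 482.3, 393.9, 321.8, 0.0 m³/s; ΣQ_DR = 3452 m³/s, peak = 590.4 m³/s.
Runoff depth d = ΣQ_DR·Δt / A = 3452 × 14400 / (3310 km²) = 15.02 mm.
The 1-cm UH is the DRH scaled by (10 mm)/d, so U_p = 590.4 × 10/15.02 = 393 m³/s.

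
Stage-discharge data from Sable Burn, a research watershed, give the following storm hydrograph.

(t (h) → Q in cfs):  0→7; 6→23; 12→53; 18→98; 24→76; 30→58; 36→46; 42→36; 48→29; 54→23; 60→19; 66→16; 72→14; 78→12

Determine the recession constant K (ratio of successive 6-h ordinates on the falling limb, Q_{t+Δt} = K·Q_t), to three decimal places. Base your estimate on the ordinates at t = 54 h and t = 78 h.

Using the recession-limb readings at t = 54 h and t = 78 h: Q falls from 23 to 12 cfs over 4 intervals.
K = (Q₂/Q₁)^(1/4) = (12/23)^(1/4) = 0.850.

K ≈ 0.850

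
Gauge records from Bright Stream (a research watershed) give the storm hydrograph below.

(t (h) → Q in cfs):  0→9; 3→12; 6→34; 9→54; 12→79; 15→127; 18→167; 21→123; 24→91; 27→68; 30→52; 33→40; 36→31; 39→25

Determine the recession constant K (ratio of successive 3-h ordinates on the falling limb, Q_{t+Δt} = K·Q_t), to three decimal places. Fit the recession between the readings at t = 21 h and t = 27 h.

Using the recession-limb readings at t = 21 h and t = 27 h: Q falls from 123 to 68 cfs over 2 intervals.
K = (Q₂/Q₁)^(1/2) = (68/123)^(1/2) = 0.744.

K ≈ 0.744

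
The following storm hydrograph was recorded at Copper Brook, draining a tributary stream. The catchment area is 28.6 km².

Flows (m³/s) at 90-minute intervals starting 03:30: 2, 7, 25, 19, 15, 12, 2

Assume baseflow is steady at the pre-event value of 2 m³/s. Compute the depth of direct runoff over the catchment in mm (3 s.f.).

Direct runoff: 0.0, 5.0, 23.0, 17.0, 13.0, 10.0, 0.0 m³/s; ΣQ_DR = 68.00 m³/s.
V = ΣQ_DR · Δt = 68.00 × 5400 s = 3.672 × 10^5 m³.
Over A = 28.6 km², depth = V / A = 12.8 mm.

d ≈ 12.8 mm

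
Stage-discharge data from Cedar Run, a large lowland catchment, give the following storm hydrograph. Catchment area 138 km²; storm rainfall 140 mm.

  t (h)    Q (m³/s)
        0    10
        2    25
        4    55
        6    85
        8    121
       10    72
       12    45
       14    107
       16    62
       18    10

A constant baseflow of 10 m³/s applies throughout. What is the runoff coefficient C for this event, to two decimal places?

C ≈ 0.18

ΣQ_DR = 492.0 m³/s; V = ΣQ_DR·Δt = 3.542 × 10^6 m³.
Runoff depth d = V / A = 25.67 mm.
C = d / P = 25.67 / 140 = 0.18.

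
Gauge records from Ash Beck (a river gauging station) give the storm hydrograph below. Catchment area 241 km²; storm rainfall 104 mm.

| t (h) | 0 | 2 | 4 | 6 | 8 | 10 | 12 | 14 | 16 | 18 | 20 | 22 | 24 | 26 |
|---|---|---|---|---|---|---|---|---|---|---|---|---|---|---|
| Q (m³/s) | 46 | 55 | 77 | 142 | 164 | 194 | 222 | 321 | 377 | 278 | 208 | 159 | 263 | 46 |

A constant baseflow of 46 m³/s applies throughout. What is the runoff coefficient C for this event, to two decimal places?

ΣQ_DR = 1908 m³/s; V = ΣQ_DR·Δt = 1.374 × 10^7 m³.
Runoff depth d = V / A = 57.00 mm.
C = d / P = 57.00 / 104 = 0.55.

C ≈ 0.55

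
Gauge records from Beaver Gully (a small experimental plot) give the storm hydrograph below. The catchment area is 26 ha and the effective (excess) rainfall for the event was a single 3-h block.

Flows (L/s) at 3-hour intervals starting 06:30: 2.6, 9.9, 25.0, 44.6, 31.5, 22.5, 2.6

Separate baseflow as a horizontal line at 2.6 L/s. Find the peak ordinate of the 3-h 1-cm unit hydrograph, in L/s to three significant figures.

U_p ≈ 83.9 L/s

Direct runoff: 0.0, 7.3, 22.4, 42.0, 28.9, 19.9, 0.0 L/s; ΣQ_DR = 120.5 L/s, peak = 42.0 L/s.
Runoff depth d = ΣQ_DR·Δt / A = 120.5 × 10800 / (26 ha) = 5.005 mm.
The 1-cm UH is the DRH scaled by (10 mm)/d, so U_p = 42.0 × 10/5.005 = 83.9 L/s.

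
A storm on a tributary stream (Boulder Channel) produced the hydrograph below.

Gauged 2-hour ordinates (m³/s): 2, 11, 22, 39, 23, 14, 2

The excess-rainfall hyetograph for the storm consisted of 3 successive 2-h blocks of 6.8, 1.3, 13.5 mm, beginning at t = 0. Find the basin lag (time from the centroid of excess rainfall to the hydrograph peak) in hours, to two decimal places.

t_L ≈ 2.38 h

Centroid of excess rainfall: t_c = Σ P_i·t̄_i / ΣP_i = 3.6204 h (block centres at 1, 3, 5 h).
Hydrograph peak occurs at t = 6 h, so basin lag t_L = 6 − 3.6204 = 2.38 h.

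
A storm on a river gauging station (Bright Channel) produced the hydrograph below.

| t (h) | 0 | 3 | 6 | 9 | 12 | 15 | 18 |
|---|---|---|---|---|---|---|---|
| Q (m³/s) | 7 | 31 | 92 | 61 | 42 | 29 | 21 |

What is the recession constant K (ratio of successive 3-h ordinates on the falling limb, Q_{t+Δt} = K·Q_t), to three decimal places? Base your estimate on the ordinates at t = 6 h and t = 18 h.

K ≈ 0.691

Using the recession-limb readings at t = 6 h and t = 18 h: Q falls from 92 to 21 m³/s over 4 intervals.
K = (Q₂/Q₁)^(1/4) = (21/92)^(1/4) = 0.691.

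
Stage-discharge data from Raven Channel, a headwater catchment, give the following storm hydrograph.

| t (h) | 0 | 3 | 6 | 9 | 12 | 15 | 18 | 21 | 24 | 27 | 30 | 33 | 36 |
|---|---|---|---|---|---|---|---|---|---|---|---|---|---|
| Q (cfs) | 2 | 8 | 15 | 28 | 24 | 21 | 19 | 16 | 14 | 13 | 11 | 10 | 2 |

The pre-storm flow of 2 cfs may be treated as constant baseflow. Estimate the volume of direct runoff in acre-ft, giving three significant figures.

Direct-runoff ordinates (Q − Q_b): 0.0, 6.0, 13.0, 26.0, 22.0, 19.0, 17.0, 14.0, 12.0, 11.0, 9.0, 8.0, 0.0 cfs.
ΣQ_DR = 157.0 cfs.
With Δt = 3 h = 10800 s, V = ΣQ_DR · Δt = 157.0 × 10800 = 1.70 × 10^6 ft³ = 38.9 acre-ft.

V ≈ 38.9 acre-ft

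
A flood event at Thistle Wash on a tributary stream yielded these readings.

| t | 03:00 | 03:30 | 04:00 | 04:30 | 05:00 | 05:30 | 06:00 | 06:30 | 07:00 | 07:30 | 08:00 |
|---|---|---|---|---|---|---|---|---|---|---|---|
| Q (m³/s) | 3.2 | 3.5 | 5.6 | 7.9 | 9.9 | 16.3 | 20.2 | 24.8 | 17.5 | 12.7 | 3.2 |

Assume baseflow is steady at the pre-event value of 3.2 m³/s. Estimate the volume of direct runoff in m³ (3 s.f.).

Direct-runoff ordinates (Q − Q_b): 0.0, 0.3, 2.4, 4.7, 6.7, 13.1, 17.0, 21.6, 14.3, 9.5, 0.0 m³/s.
ΣQ_DR = 89.60 m³/s.
With Δt = 0.5 h = 1800 s, V = ΣQ_DR · Δt = 89.60 × 1800 = 1.61 × 10^5 m³.

V ≈ 1.61 × 10^5 m³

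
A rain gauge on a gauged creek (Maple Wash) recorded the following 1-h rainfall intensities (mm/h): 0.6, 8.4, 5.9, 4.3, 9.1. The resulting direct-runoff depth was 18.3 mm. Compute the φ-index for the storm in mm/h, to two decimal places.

φ ≈ 2.35 mm/h

Only the 4 blocks with intensity above φ contribute runoff: 8.4, 5.9, 4.3, 9.1 mm/h.
Σ(I−φ)·Δt = d  ⇒  (8.4+5.9+4.3+9.1 − 4φ)·1 = 18.3
φ = (27.70 − 18.3/1) / 4 = 2.35 mm/h.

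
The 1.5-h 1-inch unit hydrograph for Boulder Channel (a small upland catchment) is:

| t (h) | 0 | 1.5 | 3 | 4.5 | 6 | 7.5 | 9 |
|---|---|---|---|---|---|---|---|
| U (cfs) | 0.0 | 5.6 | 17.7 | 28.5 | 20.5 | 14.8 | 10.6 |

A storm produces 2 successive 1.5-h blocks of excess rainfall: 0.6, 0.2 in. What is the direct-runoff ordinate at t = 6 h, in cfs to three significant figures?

Q ≈ 18.0 cfs

By discrete convolution, Q_j = Σ (P_i / 1 in) · U_{j−i}.
At t = 6 h (j=4): Q = (0.6/1)·20.5 + (0.2/1)·28.5 = 18.0 cfs.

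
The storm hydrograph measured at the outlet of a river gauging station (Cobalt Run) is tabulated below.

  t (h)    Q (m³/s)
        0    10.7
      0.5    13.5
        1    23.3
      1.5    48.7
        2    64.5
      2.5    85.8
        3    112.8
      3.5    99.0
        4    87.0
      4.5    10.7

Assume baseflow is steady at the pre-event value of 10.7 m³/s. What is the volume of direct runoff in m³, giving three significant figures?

Direct-runoff ordinates (Q − Q_b): 0.0, 2.8, 12.6, 38.0, 53.8, 75.1, 102.1, 88.3, 76.3, 0.0 m³/s.
ΣQ_DR = 449.0 m³/s.
With Δt = 0.5 h = 1800 s, V = ΣQ_DR · Δt = 449.0 × 1800 = 8.08 × 10^5 m³.

V ≈ 8.08 × 10^5 m³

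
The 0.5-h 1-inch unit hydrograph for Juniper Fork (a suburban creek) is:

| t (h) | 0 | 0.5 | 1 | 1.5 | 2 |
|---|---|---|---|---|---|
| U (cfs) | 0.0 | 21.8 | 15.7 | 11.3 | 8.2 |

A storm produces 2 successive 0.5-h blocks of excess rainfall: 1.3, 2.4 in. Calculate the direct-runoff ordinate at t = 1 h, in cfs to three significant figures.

By discrete convolution, Q_j = Σ (P_i / 1 in) · U_{j−i}.
At t = 1 h (j=2): Q = (1.3/1)·15.7 + (2.4/1)·21.8 = 72.7 cfs.

Q ≈ 72.7 cfs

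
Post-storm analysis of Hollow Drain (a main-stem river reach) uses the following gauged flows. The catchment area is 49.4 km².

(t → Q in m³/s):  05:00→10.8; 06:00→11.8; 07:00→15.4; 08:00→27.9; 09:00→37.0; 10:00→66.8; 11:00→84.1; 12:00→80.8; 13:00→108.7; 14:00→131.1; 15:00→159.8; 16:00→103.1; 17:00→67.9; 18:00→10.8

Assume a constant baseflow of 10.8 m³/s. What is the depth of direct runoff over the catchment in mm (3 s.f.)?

d ≈ 55.7 mm

Direct runoff: 0.0, 1.0, 4.6, 17.1, 26.2, 56.0, 73.3, 70.0, 97.9, 120.3, 149.0, 92.3, 57.1, 0.0 m³/s; ΣQ_DR = 764.8 m³/s.
V = ΣQ_DR · Δt = 764.8 × 3600 s = 2.753 × 10^6 m³.
Over A = 49.4 km², depth = V / A = 55.7 mm.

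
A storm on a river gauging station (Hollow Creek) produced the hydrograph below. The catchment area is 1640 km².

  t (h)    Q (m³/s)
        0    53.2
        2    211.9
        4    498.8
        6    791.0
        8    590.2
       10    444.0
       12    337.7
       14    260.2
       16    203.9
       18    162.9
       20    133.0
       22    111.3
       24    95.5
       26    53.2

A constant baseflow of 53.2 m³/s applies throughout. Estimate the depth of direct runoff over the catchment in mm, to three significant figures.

d ≈ 14.1 mm

Direct runoff: 0.0, 158.7, 445.6, 737.8, 537.0, 390.8, 284.5, 207.0, 150.7, 109.7, 79.8, 58.1, 42.3, 0.0 m³/s; ΣQ_DR = 3202 m³/s.
V = ΣQ_DR · Δt = 3202 × 7200 s = 2.305 × 10^7 m³.
Over A = 1640 km², depth = V / A = 14.1 mm.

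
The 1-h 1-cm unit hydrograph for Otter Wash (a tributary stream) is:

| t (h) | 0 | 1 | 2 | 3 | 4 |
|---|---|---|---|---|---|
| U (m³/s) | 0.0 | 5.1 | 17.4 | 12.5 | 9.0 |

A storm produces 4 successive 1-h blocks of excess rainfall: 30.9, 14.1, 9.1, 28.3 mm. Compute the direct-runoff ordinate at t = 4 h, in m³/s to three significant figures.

Q ≈ 75.7 m³/s

By discrete convolution, Q_j = Σ (P_i / 10 mm) · U_{j−i}.
At t = 4 h (j=4): Q = (30.9/10)·9.0 + (14.1/10)·12.5 + (9.1/10)·17.4 + (28.3/10)·5.1 = 75.7 m³/s.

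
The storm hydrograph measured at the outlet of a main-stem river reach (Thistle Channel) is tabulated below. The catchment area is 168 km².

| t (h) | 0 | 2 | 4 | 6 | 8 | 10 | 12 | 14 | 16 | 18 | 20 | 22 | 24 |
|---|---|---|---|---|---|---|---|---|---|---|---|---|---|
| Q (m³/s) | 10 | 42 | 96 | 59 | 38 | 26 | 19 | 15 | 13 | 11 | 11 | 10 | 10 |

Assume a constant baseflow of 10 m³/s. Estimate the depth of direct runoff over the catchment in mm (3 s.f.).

d ≈ 9.86 mm

Direct runoff: 0.0, 32.0, 86.0, 49.0, 28.0, 16.0, 9.0, 5.0, 3.0, 1.0, 1.0, 0.0, 0.0 m³/s; ΣQ_DR = 230.0 m³/s.
V = ΣQ_DR · Δt = 230.0 × 7200 s = 1.656 × 10^6 m³.
Over A = 168 km², depth = V / A = 9.86 mm.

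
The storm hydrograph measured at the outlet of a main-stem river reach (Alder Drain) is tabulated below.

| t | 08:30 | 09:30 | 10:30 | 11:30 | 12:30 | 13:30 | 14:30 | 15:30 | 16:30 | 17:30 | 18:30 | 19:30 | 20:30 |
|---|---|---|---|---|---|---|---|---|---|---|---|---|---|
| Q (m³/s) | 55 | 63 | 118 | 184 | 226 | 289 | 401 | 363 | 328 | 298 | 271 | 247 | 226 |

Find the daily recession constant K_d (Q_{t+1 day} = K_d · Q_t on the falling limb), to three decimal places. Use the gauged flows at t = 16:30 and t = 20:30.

Between t = 16:30 and t = 20:30 the flow falls from 328 to 226 m³/s over 4×1 h = 4 h.
Per-interval ratio K = (226/328)^(1/4) = 0.9111; K_d = K^(24/1) = 0.107.

K_d ≈ 0.107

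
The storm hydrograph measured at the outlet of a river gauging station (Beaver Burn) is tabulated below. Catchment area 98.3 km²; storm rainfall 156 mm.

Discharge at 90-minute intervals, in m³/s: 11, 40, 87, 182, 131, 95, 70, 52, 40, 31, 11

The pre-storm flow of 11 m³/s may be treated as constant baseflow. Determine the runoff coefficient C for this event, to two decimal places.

C ≈ 0.22

ΣQ_DR = 629.0 m³/s; V = ΣQ_DR·Δt = 3.397 × 10^6 m³.
Runoff depth d = V / A = 34.55 mm.
C = d / P = 34.55 / 156 = 0.22.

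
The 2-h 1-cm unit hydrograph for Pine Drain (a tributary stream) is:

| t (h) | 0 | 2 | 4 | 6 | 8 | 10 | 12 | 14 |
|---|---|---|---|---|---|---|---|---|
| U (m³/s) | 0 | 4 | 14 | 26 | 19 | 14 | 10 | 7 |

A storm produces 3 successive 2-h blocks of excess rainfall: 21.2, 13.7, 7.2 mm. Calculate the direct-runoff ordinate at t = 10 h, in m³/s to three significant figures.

By discrete convolution, Q_j = Σ (P_i / 10 mm) · U_{j−i}.
At t = 10 h (j=5): Q = (21.2/10)·14 + (13.7/10)·19 + (7.2/10)·26 = 74.4 m³/s.

Q ≈ 74.4 m³/s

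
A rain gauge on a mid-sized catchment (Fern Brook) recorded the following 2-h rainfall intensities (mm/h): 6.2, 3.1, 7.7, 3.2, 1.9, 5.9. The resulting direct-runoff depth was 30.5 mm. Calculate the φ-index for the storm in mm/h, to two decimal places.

φ ≈ 2.17 mm/h

Only the 5 blocks with intensity above φ contribute runoff: 6.2, 3.1, 7.7, 3.2, 5.9 mm/h.
Σ(I−φ)·Δt = d  ⇒  (6.2+3.1+7.7+3.2+5.9 − 5φ)·2 = 30.5
φ = (26.10 − 30.5/2) / 5 = 2.17 mm/h.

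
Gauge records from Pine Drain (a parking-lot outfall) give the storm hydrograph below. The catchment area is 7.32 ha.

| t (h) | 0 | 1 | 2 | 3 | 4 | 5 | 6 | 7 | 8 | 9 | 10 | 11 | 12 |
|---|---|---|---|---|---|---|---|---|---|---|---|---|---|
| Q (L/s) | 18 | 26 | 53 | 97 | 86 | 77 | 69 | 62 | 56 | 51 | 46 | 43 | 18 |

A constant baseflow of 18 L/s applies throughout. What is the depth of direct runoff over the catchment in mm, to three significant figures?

d ≈ 23.0 mm

Direct runoff: 0.0, 8.0, 35.0, 79.0, 68.0, 59.0, 51.0, 44.0, 38.0, 33.0, 28.0, 25.0, 0.0 L/s; ΣQ_DR = 468.0 L/s.
V = ΣQ_DR · Δt = 468.0 × 3600 s = 1.685 × 10^6 L.
Over A = 7.32 ha, depth = V / A = 23.0 mm.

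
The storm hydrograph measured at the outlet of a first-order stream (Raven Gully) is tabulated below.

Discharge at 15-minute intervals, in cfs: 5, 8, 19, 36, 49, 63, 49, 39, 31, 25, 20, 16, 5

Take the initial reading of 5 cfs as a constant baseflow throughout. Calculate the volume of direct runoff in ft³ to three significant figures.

V ≈ 2.70 × 10^5 ft³

Direct-runoff ordinates (Q − Q_b): 0.0, 3.0, 14.0, 31.0, 44.0, 58.0, 44.0, 34.0, 26.0, 20.0, 15.0, 11.0, 0.0 cfs.
ΣQ_DR = 300.0 cfs.
With Δt = 0.25 h = 900 s, V = ΣQ_DR · Δt = 300.0 × 900 = 2.70 × 10^5 ft³.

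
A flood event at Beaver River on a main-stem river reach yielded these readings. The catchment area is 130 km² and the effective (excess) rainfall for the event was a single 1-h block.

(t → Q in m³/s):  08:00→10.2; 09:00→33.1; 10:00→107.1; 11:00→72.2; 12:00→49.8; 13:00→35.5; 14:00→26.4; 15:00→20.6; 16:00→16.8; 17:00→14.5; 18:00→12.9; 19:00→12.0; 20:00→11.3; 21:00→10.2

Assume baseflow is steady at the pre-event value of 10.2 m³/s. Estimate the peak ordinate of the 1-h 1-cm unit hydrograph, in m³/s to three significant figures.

Direct runoff: 0.0, 22.9, 96.9, 62.0, 39.6, 25.3, 16.2, 10.4, 6.6, 4.3, 2.7, 1.8, 1.1, 0.0 m³/s; ΣQ_DR = 289.8 m³/s, peak = 96.9 m³/s.
Runoff depth d = ΣQ_DR·Δt / A = 289.8 × 3600 / (130 km²) = 8.025 mm.
The 1-cm UH is the DRH scaled by (10 mm)/d, so U_p = 96.9 × 10/8.025 = 121 m³/s.

U_p ≈ 121 m³/s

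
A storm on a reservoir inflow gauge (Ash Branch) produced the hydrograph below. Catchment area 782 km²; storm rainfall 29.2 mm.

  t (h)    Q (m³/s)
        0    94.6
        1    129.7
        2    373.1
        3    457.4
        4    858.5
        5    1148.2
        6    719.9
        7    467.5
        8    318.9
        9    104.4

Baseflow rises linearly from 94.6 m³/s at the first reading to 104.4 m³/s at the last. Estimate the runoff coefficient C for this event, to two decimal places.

ΣQ_DR = 3677 m³/s; V = ΣQ_DR·Δt = 1.324 × 10^7 m³.
Runoff depth d = V / A = 16.93 mm.
C = d / P = 16.93 / 29.2 = 0.58.

C ≈ 0.58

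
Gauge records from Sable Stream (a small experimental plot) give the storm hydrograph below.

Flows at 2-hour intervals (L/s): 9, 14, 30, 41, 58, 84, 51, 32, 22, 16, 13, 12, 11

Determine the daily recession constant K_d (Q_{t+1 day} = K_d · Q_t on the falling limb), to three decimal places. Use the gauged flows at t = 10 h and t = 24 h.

K_d ≈ 0.031

Between t = 10 h and t = 24 h the flow falls from 84 to 11 L/s over 7×2 h = 14 h.
Per-interval ratio K = (11/84)^(1/7) = 0.7480; K_d = K^(24/2) = 0.031.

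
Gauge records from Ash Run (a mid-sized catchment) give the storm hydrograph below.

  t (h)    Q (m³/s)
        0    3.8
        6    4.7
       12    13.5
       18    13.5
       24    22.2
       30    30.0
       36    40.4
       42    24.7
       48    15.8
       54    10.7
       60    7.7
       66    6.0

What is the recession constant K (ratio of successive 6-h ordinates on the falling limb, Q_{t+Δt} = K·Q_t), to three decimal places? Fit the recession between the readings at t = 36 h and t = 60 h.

K ≈ 0.661

Using the recession-limb readings at t = 36 h and t = 60 h: Q falls from 40.4 to 7.7 m³/s over 4 intervals.
K = (Q₂/Q₁)^(1/4) = (7.7/40.4)^(1/4) = 0.661.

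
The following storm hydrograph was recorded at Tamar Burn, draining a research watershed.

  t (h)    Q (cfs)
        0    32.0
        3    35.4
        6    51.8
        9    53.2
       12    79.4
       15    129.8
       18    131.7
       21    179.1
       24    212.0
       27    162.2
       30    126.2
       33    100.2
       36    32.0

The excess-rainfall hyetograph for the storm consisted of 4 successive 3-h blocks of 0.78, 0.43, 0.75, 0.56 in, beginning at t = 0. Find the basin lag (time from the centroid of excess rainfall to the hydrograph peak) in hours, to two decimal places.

t_L ≈ 18.20 h

Centroid of excess rainfall: t_c = Σ P_i·t̄_i / ΣP_i = 5.7976 h (block centres at 1.5, 4.5, 7.5, 10.5 h).
Hydrograph peak occurs at t = 24 h, so basin lag t_L = 24 − 5.7976 = 18.20 h.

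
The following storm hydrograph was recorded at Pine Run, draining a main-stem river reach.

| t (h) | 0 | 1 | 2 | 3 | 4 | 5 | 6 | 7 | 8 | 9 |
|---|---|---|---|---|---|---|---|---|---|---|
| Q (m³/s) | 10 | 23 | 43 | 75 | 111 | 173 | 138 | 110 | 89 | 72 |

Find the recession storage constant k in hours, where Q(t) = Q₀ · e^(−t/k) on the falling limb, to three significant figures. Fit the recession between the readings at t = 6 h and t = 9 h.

k ≈ 4.61 h

On the falling limb, Q drops from 138 to 72 m³/s between t = 6 h and t = 9 h (Δt = 3 h).
k = −Δt / ln(Q₂/Q₁) = −3 / ln(72/138) = 4.61 h.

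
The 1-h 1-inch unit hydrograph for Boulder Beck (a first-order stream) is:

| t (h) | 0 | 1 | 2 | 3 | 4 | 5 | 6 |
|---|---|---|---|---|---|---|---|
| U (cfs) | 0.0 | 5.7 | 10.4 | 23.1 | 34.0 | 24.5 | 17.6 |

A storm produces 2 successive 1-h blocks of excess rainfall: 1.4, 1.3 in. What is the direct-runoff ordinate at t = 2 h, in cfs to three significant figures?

By discrete convolution, Q_j = Σ (P_i / 1 in) · U_{j−i}.
At t = 2 h (j=2): Q = (1.4/1)·10.4 + (1.3/1)·5.7 = 22.0 cfs.

Q ≈ 22.0 cfs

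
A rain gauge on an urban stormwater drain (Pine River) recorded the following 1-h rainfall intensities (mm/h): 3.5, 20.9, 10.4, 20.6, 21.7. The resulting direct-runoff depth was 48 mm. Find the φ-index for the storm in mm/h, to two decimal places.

φ ≈ 6.40 mm/h

Only the 4 blocks with intensity above φ contribute runoff: 20.9, 10.4, 20.6, 21.7 mm/h.
Σ(I−φ)·Δt = d  ⇒  (20.9+10.4+20.6+21.7 − 4φ)·1 = 48
φ = (73.60 − 48/1) / 4 = 6.40 mm/h.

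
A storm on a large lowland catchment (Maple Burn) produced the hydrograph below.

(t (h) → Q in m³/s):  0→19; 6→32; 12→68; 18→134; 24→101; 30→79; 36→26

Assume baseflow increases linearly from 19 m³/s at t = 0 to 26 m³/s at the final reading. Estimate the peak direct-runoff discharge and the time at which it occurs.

Subtracting baseflow gives direct-runoff ordinates: 0.00, 11.83, 46.67, 111.50, 77.33, 54.17, 0.00 m³/s.
The maximum is 111.50 m³/s, occurring at the reading for t = 18 h.

Q_p = 111.50 m³/s at t = 18 h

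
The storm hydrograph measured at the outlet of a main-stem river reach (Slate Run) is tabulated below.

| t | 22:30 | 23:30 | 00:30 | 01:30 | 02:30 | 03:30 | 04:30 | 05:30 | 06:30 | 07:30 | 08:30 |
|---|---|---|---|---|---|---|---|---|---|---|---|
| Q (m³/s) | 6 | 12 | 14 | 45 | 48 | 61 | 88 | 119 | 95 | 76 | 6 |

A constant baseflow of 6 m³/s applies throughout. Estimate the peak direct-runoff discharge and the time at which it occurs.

Subtracting baseflow gives direct-runoff ordinates: 0.0, 6.0, 8.0, 39.0, 42.0, 55.0, 82.0, 113.0, 89.0, 70.0, 0.0 m³/s.
The maximum is 113.0 m³/s, occurring at the reading for t = 05:30.

Q_p = 113.0 m³/s at t = 05:30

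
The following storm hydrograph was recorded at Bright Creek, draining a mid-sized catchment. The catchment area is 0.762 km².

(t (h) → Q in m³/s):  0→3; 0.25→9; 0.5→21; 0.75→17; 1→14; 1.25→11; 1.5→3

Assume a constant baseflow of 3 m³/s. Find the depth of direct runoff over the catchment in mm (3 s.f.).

d ≈ 67.3 mm

Direct runoff: 0.0, 6.0, 18.0, 14.0, 11.0, 8.0, 0.0 m³/s; ΣQ_DR = 57.00 m³/s.
V = ΣQ_DR · Δt = 57.00 × 900 s = 51300 m³.
Over A = 0.762 km², depth = V / A = 67.3 mm.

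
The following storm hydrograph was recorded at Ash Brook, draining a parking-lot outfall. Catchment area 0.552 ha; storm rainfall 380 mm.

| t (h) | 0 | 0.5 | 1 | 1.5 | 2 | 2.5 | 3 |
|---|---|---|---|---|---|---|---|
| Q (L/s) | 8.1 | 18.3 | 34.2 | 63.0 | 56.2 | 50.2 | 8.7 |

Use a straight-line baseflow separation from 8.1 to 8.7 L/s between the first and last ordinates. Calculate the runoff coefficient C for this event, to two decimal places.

C ≈ 0.15

ΣQ_DR = 179.9 L/s; V = ΣQ_DR·Δt = 3.238 × 10^5 L.
Runoff depth d = V / A = 58.66 mm.
C = d / P = 58.66 / 380 = 0.15.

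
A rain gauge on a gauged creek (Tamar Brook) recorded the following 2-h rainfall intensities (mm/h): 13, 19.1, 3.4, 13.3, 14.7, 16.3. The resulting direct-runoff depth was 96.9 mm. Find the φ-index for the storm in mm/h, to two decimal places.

Only the 5 blocks with intensity above φ contribute runoff: 13, 19.1, 13.3, 14.7, 16.3 mm/h.
Σ(I−φ)·Δt = d  ⇒  (13+19.1+13.3+14.7+16.3 − 5φ)·2 = 96.9
φ = (76.40 − 96.9/2) / 5 = 5.59 mm/h.

φ ≈ 5.59 mm/h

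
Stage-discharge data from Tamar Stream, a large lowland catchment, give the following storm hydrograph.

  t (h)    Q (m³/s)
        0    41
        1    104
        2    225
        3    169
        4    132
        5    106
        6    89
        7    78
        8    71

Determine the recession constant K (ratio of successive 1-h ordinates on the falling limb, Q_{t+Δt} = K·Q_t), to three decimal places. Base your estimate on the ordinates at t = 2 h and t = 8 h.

Using the recession-limb readings at t = 2 h and t = 8 h: Q falls from 225 to 71 m³/s over 6 intervals.
K = (Q₂/Q₁)^(1/6) = (71/225)^(1/6) = 0.825.

K ≈ 0.825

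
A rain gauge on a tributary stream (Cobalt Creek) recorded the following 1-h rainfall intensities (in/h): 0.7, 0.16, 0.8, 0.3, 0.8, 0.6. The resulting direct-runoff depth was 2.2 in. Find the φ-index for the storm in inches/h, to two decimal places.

Only the 5 blocks with intensity above φ contribute runoff: 0.7, 0.8, 0.3, 0.8, 0.6 in/h.
Σ(I−φ)·Δt = d  ⇒  (0.7+0.8+0.3+0.8+0.6 − 5φ)·1 = 2.2
φ = (3.200 − 2.2/1) / 5 = 0.20 in/h.

φ ≈ 0.20 in/h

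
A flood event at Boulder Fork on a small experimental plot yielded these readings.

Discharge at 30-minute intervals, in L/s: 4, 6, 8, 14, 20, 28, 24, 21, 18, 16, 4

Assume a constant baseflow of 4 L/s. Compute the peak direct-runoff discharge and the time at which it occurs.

Subtracting baseflow gives direct-runoff ordinates: 0.0, 2.0, 4.0, 10.0, 16.0, 24.0, 20.0, 17.0, 14.0, 12.0, 0.0 L/s.
The maximum is 24.0 L/s, occurring at the reading for t = 2.5 h.

Q_p = 24.0 L/s at t = 2.5 h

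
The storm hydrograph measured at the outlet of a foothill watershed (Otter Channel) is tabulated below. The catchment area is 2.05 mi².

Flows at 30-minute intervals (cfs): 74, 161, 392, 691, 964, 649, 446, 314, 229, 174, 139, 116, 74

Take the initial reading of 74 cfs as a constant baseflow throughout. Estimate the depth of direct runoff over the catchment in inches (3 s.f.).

Direct runoff: 0.0, 87.0, 318.0, 617.0, 890.0, 575.0, 372.0, 240.0, 155.0, 100.0, 65.0, 42.0, 0.0 cfs; ΣQ_DR = 3461 cfs.
V = ΣQ_DR · Δt = 3461 × 1800 s = 6.230 × 10^6 ft³.
Over A = 2.05 mi², depth = V / A = 1.31 in.

d ≈ 1.31 in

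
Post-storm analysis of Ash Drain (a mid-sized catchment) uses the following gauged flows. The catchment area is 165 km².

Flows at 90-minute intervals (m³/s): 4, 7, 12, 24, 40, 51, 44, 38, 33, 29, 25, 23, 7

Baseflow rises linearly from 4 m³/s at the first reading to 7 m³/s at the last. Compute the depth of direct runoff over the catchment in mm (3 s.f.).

Direct runoff: 0.00, 2.75, 7.50, 19.25, 35.00, 45.75, 38.50, 32.25, 27.00, 22.75, 18.50, 16.25, 0.00 m³/s; ΣQ_DR = 265.5 m³/s.
V = ΣQ_DR · Δt = 265.5 × 5400 s = 1.434 × 10^6 m³.
Over A = 165 km², depth = V / A = 8.69 mm.

d ≈ 8.69 mm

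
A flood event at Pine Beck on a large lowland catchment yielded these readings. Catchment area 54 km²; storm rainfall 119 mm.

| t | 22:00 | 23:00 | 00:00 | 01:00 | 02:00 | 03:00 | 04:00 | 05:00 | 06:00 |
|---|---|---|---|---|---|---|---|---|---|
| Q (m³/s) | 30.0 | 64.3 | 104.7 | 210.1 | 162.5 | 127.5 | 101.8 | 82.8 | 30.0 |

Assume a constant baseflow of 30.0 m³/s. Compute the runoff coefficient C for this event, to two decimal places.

C ≈ 0.36

ΣQ_DR = 643.7 m³/s; V = ΣQ_DR·Δt = 2.317 × 10^6 m³.
Runoff depth d = V / A = 42.91 mm.
C = d / P = 42.91 / 119 = 0.36.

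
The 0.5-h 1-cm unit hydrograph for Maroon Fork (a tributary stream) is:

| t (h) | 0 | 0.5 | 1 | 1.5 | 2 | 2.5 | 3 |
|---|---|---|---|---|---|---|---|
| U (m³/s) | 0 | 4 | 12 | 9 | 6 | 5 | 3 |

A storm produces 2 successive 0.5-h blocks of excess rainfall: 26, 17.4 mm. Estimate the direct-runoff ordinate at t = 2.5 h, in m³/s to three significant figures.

By discrete convolution, Q_j = Σ (P_i / 10 mm) · U_{j−i}.
At t = 2.5 h (j=5): Q = (26/10)·5 + (17.4/10)·6 = 23.4 m³/s.

Q ≈ 23.4 m³/s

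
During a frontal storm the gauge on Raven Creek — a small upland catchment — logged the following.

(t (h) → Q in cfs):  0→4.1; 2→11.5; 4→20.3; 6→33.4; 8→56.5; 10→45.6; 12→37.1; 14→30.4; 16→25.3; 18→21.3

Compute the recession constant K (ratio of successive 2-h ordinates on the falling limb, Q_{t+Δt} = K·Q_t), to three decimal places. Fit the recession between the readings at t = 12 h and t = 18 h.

Using the recession-limb readings at t = 12 h and t = 18 h: Q falls from 37.1 to 21.3 cfs over 3 intervals.
K = (Q₂/Q₁)^(1/3) = (21.3/37.1)^(1/3) = 0.831.

K ≈ 0.831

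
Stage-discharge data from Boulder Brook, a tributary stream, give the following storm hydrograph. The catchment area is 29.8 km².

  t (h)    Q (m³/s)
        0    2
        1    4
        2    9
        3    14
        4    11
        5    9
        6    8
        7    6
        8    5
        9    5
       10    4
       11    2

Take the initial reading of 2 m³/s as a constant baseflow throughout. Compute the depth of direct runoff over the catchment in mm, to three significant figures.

d ≈ 6.64 mm

Direct runoff: 0.0, 2.0, 7.0, 12.0, 9.0, 7.0, 6.0, 4.0, 3.0, 3.0, 2.0, 0.0 m³/s; ΣQ_DR = 55.00 m³/s.
V = ΣQ_DR · Δt = 55.00 × 3600 s = 1.980 × 10^5 m³.
Over A = 29.8 km², depth = V / A = 6.64 mm.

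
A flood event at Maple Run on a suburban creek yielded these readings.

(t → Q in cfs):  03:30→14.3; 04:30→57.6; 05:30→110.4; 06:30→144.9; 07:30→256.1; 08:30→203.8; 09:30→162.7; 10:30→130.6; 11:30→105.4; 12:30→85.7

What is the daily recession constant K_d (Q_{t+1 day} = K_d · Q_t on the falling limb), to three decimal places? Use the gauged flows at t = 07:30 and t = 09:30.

Between t = 07:30 and t = 09:30 the flow falls from 256.1 to 162.7 cfs over 2×1 h = 2 h.
Per-interval ratio K = (162.7/256.1)^(1/2) = 0.7971; K_d = K^(24/1) = 0.004.

K_d ≈ 0.004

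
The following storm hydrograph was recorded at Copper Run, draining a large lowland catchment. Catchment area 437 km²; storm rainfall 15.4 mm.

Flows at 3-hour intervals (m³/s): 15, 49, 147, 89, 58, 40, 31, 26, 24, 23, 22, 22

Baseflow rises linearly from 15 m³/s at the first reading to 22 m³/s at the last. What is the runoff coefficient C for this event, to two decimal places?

ΣQ_DR = 324.0 m³/s; V = ΣQ_DR·Δt = 3.499 × 10^6 m³.
Runoff depth d = V / A = 8.007 mm.
C = d / P = 8.007 / 15.4 = 0.52.

C ≈ 0.52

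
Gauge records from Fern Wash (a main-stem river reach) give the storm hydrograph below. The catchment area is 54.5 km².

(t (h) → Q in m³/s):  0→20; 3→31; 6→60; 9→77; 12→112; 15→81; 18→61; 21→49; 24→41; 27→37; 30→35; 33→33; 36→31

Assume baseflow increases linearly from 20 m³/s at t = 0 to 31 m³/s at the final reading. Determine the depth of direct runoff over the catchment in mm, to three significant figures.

d ≈ 66.7 mm

Direct runoff: 0.00, 10.08, 38.17, 54.25, 88.33, 56.42, 35.50, 22.58, 13.67, 8.75, 5.83, 2.92, 0.00 m³/s; ΣQ_DR = 336.5 m³/s.
V = ΣQ_DR · Δt = 336.5 × 10800 s = 3.634 × 10^6 m³.
Over A = 54.5 km², depth = V / A = 66.7 mm.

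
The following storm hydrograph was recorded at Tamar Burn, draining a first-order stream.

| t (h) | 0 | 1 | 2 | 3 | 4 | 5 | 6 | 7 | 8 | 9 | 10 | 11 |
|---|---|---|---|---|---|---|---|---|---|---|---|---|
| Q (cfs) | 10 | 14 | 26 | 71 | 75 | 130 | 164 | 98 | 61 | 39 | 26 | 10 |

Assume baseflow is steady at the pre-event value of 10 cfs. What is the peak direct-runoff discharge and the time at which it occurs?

Q_p = 154.0 cfs at t = 6 h

Subtracting baseflow gives direct-runoff ordinates: 0.0, 4.0, 16.0, 61.0, 65.0, 120.0, 154.0, 88.0, 51.0, 29.0, 16.0, 0.0 cfs.
The maximum is 154.0 cfs, occurring at the reading for t = 6 h.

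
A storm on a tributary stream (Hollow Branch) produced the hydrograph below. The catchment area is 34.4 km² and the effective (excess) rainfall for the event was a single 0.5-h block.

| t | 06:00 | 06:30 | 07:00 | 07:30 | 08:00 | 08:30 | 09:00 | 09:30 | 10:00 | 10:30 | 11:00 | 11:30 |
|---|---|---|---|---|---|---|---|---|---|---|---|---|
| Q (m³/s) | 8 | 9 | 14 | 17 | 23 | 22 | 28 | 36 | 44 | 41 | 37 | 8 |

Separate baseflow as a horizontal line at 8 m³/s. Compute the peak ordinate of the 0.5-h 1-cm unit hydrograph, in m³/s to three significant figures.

Direct runoff: 0.0, 1.0, 6.0, 9.0, 15.0, 14.0, 20.0, 28.0, 36.0, 33.0, 29.0, 0.0 m³/s; ΣQ_DR = 191.0 m³/s, peak = 36.0 m³/s.
Runoff depth d = ΣQ_DR·Δt / A = 191.0 × 1800 / (34.4 km²) = 9.994 mm.
The 1-cm UH is the DRH scaled by (10 mm)/d, so U_p = 36.0 × 10/9.994 = 36.0 m³/s.

U_p ≈ 36.0 m³/s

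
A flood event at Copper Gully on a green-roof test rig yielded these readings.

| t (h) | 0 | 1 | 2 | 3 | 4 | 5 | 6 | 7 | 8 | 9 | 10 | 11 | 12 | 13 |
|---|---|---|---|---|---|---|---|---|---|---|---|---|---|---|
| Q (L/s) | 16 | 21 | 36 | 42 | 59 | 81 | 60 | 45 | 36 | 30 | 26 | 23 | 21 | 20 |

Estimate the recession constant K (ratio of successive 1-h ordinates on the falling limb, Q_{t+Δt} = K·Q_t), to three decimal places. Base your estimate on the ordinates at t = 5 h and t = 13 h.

Using the recession-limb readings at t = 5 h and t = 13 h: Q falls from 81 to 20 L/s over 8 intervals.
K = (Q₂/Q₁)^(1/8) = (20/81)^(1/8) = 0.840.

K ≈ 0.840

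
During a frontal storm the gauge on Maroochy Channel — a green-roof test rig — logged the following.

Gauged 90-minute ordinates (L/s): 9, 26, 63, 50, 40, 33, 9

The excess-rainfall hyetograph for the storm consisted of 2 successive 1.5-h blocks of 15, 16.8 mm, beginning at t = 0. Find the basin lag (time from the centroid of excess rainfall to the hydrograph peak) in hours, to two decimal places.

Centroid of excess rainfall: t_c = Σ P_i·t̄_i / ΣP_i = 1.5425 h (block centres at 0.75, 2.25 h).
Hydrograph peak occurs at t = 3 h, so basin lag t_L = 3 − 1.5425 = 1.46 h.

t_L ≈ 1.46 h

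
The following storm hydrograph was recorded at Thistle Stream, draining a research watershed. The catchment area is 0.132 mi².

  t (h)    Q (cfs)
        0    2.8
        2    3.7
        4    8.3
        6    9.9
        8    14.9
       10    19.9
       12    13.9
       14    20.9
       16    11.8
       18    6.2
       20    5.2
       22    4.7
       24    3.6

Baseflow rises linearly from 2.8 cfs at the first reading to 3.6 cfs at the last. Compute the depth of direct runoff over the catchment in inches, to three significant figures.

Direct runoff: 0.00, 0.83, 5.37, 6.90, 11.83, 16.77, 10.70, 17.63, 8.47, 2.80, 1.73, 1.17, 0.00 cfs; ΣQ_DR = 84.20 cfs.
V = ΣQ_DR · Δt = 84.20 × 7200 s = 6.062 × 10^5 ft³.
Over A = 0.132 mi², depth = V / A = 1.98 in.

d ≈ 1.98 in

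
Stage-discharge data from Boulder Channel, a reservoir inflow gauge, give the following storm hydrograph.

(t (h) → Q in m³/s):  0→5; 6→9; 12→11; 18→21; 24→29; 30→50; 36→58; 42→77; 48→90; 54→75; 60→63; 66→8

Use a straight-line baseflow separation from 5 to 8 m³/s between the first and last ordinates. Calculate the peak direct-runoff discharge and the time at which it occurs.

Subtracting baseflow gives direct-runoff ordinates: 0.00, 3.73, 5.45, 15.18, 22.91, 43.64, 51.36, 70.09, 82.82, 67.55, 55.27, 0.00 m³/s.
The maximum is 82.82 m³/s, occurring at the reading for t = 48 h.

Q_p = 82.82 m³/s at t = 48 h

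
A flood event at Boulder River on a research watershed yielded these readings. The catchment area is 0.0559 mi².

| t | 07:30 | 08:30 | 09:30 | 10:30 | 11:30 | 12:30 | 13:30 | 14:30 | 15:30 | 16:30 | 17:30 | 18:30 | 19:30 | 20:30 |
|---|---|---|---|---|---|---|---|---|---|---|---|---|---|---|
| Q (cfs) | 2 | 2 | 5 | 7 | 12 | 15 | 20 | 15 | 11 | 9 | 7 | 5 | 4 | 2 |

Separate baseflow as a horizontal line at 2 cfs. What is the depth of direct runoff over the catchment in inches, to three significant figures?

d ≈ 2.44 in

Direct runoff: 0.0, 0.0, 3.0, 5.0, 10.0, 13.0, 18.0, 13.0, 9.0, 7.0, 5.0, 3.0, 2.0, 0.0 cfs; ΣQ_DR = 88.00 cfs.
V = ΣQ_DR · Δt = 88.00 × 3600 s = 3.168 × 10^5 ft³.
Over A = 0.0559 mi², depth = V / A = 2.44 in.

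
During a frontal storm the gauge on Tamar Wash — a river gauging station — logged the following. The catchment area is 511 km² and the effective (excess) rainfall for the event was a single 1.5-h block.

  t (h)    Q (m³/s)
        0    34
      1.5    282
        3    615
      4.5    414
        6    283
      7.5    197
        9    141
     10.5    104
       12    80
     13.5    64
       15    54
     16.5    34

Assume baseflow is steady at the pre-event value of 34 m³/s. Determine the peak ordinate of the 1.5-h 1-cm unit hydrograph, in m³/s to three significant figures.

Direct runoff: 0.0, 248.0, 581.0, 380.0, 249.0, 163.0, 107.0, 70.0, 46.0, 30.0, 20.0, 0.0 m³/s; ΣQ_DR = 1894 m³/s, peak = 581.0 m³/s.
Runoff depth d = ΣQ_DR·Δt / A = 1894 × 5400 / (511 km²) = 20.01 mm.
The 1-cm UH is the DRH scaled by (10 mm)/d, so U_p = 581.0 × 10/20.01 = 290 m³/s.

U_p ≈ 290 m³/s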